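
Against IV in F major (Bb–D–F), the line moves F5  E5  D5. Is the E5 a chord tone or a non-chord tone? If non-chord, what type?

The harmony at that moment is Bb major triad (Bb, D, F); E5 is not a chord tone.
It is approached by step down from F5 and left by step down to D5.
Step in, step out in the same direction — a passing tone.

Non-chord tone — a passing tone.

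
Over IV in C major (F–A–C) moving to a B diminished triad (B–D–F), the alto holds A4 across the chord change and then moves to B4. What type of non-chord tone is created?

A4 is a retardation.

The harmony at that moment is B diminished triad (B, D, F); A4 is not a chord tone.
It is held over (the same pitch as the preceding A4) and left by step up to B4.
Held over from the previous chord and resolving up by step — a retardation.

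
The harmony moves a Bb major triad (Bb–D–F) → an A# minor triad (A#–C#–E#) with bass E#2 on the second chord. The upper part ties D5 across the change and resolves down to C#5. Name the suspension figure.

At the second chord the bass is E#2. The suspended D5 lies a seventh above the bass; after resolving down by step to C#5, the interval above the bass becomes a sixth.
Suspension figures are named by those two intervals: 7–6.

7–6 suspension.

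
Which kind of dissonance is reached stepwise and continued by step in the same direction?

Passing tone.

Approach: by step. Departure: by step, continuing in the same direction.
Stepwise on both sides with no change of direction means the note fills in the space between two different chord tones — a passing tone. (Had it turned back to its starting note it would be a neighbor tone instead.)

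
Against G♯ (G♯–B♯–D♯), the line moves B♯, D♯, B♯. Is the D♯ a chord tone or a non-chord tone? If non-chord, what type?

Chord tone (the fifth of G# major triad).

G# major triad contains G♯, B♯, D♯; D♯ is the fifth, so it is a chord tone.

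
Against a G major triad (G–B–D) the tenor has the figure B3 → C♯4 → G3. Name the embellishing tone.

The harmony at that moment is G major triad (G, B, D); C♯4 is not a chord tone.
It is approached by step up from B3 and left by leap down to G3.
Step in, leap out — an escape tone.

C♯4 is an escape tone.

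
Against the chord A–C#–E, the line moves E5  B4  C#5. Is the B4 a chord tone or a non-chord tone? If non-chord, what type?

Non-chord tone — an appoggiatura.

The harmony at that moment is A major triad (A, C#, E); B4 is not a chord tone.
It is approached by leap down from E5 and left by step up to C#5.
Leap in, step out — an appoggiatura.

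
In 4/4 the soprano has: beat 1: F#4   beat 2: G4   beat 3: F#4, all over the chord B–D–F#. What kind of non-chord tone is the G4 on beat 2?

The harmony at that moment is B minor triad (B, D, F#); G4 is not a chord tone.
It is approached by step up from F#4 and left by step down to F#4.
Step away and step back to the same note — a neighbor tone (upper neighbor).

Upper neighbor tone.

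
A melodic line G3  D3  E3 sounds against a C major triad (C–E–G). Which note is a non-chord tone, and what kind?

The harmony at that moment is C major triad (C, E, G); D3 is not a chord tone.
It is approached by leap down from G3 and left by step up to E3.
Leap in, step out — an appoggiatura.

D3 is an appoggiatura.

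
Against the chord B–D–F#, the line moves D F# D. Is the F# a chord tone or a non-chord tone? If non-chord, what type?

Chord tone (the fifth of B minor triad).

B minor triad contains B, D, F#; F# is the fifth, so it is a chord tone.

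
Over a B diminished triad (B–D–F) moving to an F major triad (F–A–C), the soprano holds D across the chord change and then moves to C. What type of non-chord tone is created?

The harmony at that moment is F major triad (F, A, C); D is not a chord tone.
It is held over (the same pitch as the preceding D) and left by step down to C.
Held over from the previous chord and resolving down by step — a suspension.

D is a suspension.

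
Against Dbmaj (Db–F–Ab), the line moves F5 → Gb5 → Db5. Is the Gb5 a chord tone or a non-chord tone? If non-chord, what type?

Non-chord tone — an escape tone.

The harmony at that moment is Db major triad (Db, F, Ab); Gb5 is not a chord tone.
It is approached by step up from F5 and left by leap down to Db5.
Step in, leap out — an escape tone.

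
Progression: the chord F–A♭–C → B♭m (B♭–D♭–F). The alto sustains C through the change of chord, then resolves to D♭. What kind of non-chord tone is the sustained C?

The harmony at that moment is B♭ minor triad (B♭, D♭, F); C is not a chord tone.
It is held over (the same pitch as the preceding C) and left by step up to D♭.
Held over from the previous chord and resolving up by step — a retardation.

C is a retardation.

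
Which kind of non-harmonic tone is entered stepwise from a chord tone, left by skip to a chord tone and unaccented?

Escape tone.

Approach: by step. Departure: by leap. Metric position: weak.
Step in, leap out, from a weak position — an escape tone (échappée). (It is the mirror image of the appoggiatura, which leaps in and steps out on a strong beat.)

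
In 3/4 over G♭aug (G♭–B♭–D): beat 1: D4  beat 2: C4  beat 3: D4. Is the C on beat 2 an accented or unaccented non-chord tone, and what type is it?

The harmony at that moment is G♭ augmented triad (G♭, B♭, D); C4 is not a chord tone.
It is approached by step down from D4 and left by step up to D4.
Step away and step back to the same note — a neighbor tone (lower neighbor).
It falls on a weak beat, so it is unaccented.

Unaccented neighbor tone.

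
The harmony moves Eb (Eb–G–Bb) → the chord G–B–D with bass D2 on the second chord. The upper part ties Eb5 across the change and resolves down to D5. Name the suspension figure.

9–8 suspension.

At the second chord the bass is D2. The suspended Eb5 lies a ninth above the bass; after resolving down by step to D5, the interval above the bass becomes an octave.
Suspension figures are named by those two intervals: 9–8.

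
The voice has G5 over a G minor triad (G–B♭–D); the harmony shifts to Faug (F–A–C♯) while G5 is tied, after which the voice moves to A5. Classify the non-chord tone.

G5 is a retardation.

The harmony at that moment is F augmented triad (F, A, C♯); G5 is not a chord tone.
It is held over (the same pitch as the preceding G5) and left by step up to A5.
Held over from the previous chord and resolving up by step — a retardation.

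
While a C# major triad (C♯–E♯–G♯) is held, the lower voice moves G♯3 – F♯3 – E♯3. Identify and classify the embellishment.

F♯3 is a passing tone.

The harmony at that moment is C♯ major triad (C♯, E♯, G♯); F♯3 is not a chord tone.
It is approached by step down from G♯3 and left by step down to E♯3.
Step in, step out in the same direction — a passing tone.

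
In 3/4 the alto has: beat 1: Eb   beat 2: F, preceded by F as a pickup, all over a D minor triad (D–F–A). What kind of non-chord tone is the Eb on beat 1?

The harmony at that moment is D minor triad (D, F, A); Eb is not a chord tone.
It is approached by step down from F and left by step up to F.
Step away and step back to the same note — a neighbor tone (lower neighbor).

Lower neighbor tone.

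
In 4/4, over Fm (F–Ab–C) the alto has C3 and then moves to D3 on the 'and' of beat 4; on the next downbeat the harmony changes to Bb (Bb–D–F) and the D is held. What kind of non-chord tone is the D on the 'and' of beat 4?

Anticipation.

The harmony at that moment is F minor triad (F, Ab, C); D3 is not a chord tone.
It is approached by step up from C3 and then sustained as the same pitch into the next harmony.
Arriving early and becoming a chord tone when the harmony changes — an anticipation.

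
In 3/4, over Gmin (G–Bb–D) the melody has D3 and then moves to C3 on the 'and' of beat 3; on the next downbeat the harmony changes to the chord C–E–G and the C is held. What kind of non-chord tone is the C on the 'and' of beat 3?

The harmony at that moment is G minor triad (G, Bb, D); C3 is not a chord tone.
It is approached by step down from D3 and then sustained as the same pitch into the next harmony.
Arriving early and becoming a chord tone when the harmony changes — an anticipation.

Anticipation.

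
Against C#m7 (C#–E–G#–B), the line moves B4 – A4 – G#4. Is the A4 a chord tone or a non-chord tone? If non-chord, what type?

The harmony at that moment is C# minor seventh chord (C#, E, G#, B); A4 is not a chord tone.
It is approached by step down from B4 and left by step down to G#4.
Step in, step out in the same direction — a passing tone.

Non-chord tone — a passing tone.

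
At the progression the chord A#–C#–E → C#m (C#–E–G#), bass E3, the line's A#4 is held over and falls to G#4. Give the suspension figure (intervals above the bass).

4–3 suspension.

At the second chord the bass is E3. The suspended A#4 lies a fourth above the bass; after resolving down by step to G#4, the interval above the bass becomes a third.
Suspension figures are named by those two intervals: 4–3.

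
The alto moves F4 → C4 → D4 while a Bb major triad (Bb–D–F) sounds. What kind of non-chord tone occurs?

The harmony at that moment is Bb major triad (Bb, D, F); C4 is not a chord tone.
It is approached by leap down from F4 and left by step up to D4.
Leap in, step out — an appoggiatura.

C4 is an appoggiatura.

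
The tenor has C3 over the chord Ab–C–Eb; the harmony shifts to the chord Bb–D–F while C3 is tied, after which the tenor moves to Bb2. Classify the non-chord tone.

The harmony at that moment is Bb major triad (Bb, D, F); C3 is not a chord tone.
It is held over (the same pitch as the preceding C3) and left by step down to Bb2.
Held over from the previous chord and resolving down by step — a suspension.

C3 is a suspension.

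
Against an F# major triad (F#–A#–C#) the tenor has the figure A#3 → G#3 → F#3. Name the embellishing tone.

G#3 is a passing tone.

The harmony at that moment is F# major triad (F#, A#, C#); G#3 is not a chord tone.
It is approached by step down from A#3 and left by step down to F#3.
Step in, step out in the same direction — a passing tone.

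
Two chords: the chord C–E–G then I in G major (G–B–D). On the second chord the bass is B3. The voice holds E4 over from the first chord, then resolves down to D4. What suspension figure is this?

At the second chord the bass is B3. The suspended E4 lies a fourth above the bass; after resolving down by step to D4, the interval above the bass becomes a third.
Suspension figures are named by those two intervals: 4–3.

4–3 suspension.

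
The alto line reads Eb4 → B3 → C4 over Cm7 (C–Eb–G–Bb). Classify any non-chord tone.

B3 is an appoggiatura.

The harmony at that moment is C minor seventh chord (C, Eb, G, Bb); B3 is not a chord tone.
It is approached by leap down from Eb4 and left by step up to C4.
Leap in, step out — an appoggiatura.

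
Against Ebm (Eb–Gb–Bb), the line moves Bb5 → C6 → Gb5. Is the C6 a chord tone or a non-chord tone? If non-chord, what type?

Non-chord tone — an escape tone.

The harmony at that moment is Eb minor triad (Eb, Gb, Bb); C6 is not a chord tone.
It is approached by step up from Bb5 and left by leap down to Gb5.
Step in, leap out — an escape tone.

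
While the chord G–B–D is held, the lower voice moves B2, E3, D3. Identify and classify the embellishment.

The harmony at that moment is G major triad (G, B, D); E3 is not a chord tone.
It is approached by leap up from B2 and left by step down to D3.
Leap in, step out — an appoggiatura.

E3 is an appoggiatura.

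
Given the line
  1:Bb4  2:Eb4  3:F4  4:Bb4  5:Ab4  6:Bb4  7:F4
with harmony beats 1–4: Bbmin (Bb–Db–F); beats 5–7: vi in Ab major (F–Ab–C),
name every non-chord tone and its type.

The harmony at that moment is Bb minor triad (Bb, Db, F); Eb4 is not a chord tone.
It is approached by leap down from Bb4 and left by step up to F4.
Leap in, step out — an appoggiatura.
The harmony at that moment is F minor triad (F, Ab, C); Bb4 is not a chord tone.
It is approached by step up from Ab4 and left by leap down to F4.
Step in, leap out — an escape tone.

Eb4 (beat 2) — appoggiatura; Bb4 (beat 6) — escape tone.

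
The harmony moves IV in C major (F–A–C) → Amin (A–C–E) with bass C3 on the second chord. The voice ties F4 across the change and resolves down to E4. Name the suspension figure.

4–3 suspension.

At the second chord the bass is C3. The suspended F4 lies a fourth above the bass; after resolving down by step to E4, the interval above the bass becomes a third.
Suspension figures are named by those two intervals: 4–3.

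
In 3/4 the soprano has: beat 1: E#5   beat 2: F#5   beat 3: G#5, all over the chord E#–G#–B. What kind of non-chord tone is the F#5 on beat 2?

Passing tone.

The harmony at that moment is E# diminished triad (E#, G#, B); F#5 is not a chord tone.
It is approached by step up from E#5 and left by step up to G#5.
Step in, step out in the same direction — a passing tone.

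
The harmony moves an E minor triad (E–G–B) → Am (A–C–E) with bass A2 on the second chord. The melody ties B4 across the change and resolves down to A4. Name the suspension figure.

At the second chord the bass is A2. The suspended B4 lies a ninth above the bass; after resolving down by step to A4, the interval above the bass becomes an octave.
Suspension figures are named by those two intervals: 9–8.

9–8 suspension.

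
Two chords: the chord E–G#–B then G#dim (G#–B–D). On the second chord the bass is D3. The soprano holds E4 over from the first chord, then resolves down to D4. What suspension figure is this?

9–8 suspension.

At the second chord the bass is D3. The suspended E4 lies a ninth above the bass; after resolving down by step to D4, the interval above the bass becomes an octave.
Suspension figures are named by those two intervals: 9–8.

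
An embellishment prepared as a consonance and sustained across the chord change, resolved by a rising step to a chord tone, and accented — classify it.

Approach: by preparation — the pitch is first a chord tone, then held (tied or repeated) while the harmony changes under it. Departure: up by step. Metric position: strong.
A prepared dissonance that resolves upward by step — a retardation. (The same figure resolving downward would be a suspension.)

Retardation.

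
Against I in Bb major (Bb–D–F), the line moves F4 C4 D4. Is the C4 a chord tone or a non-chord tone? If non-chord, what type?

Non-chord tone — an appoggiatura.

The harmony at that moment is Bb major triad (Bb, D, F); C4 is not a chord tone.
It is approached by leap down from F4 and left by step up to D4.
Leap in, step out — an appoggiatura.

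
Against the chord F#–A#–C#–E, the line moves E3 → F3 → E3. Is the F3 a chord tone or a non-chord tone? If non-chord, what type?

The harmony at that moment is F# dominant seventh chord (F#, A#, C#, E); F3 is not a chord tone.
It is approached by step up from E3 and left by step down to E3.
Step away and step back to the same note — a neighbor tone (upper neighbor).

Non-chord tone — a neighbor tone.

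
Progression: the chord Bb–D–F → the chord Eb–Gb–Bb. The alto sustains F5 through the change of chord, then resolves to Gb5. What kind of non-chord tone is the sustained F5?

F5 is a retardation.

The harmony at that moment is Eb minor triad (Eb, Gb, Bb); F5 is not a chord tone.
It is held over (the same pitch as the preceding F5) and left by step up to Gb5.
Held over from the previous chord and resolving up by step — a retardation.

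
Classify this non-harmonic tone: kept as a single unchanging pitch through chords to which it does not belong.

Pedal tone.

Approach: none. Departure: none — a single pitch is sustained while the chords change around it, passing through harmonies that do not contain it.
No melodic motion at all; the dissonance is created entirely by the moving harmonies against the stationary note — a pedal tone (pedal point).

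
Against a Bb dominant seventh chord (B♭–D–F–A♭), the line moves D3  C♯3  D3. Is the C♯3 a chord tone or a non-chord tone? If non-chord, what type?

Non-chord tone — a neighbor tone.

The harmony at that moment is B♭ dominant seventh chord (B♭, D, F, A♭); C♯3 is not a chord tone.
It is approached by step down from D3 and left by step up to D3.
Step away and step back to the same note — a neighbor tone (lower neighbor).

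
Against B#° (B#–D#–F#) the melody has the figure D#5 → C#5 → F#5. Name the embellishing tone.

C#5 is an escape tone.

The harmony at that moment is B# diminished triad (B#, D#, F#); C#5 is not a chord tone.
It is approached by step down from D#5 and left by leap up to F#5.
Step in, leap out — an escape tone.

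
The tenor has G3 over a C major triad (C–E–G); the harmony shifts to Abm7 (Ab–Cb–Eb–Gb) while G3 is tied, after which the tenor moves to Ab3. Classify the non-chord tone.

The harmony at that moment is Ab minor seventh chord (Ab, Cb, Eb, Gb); G3 is not a chord tone.
It is held over (the same pitch as the preceding G3) and left by step up to Ab3.
Held over from the previous chord and resolving up by step — a retardation.

G3 is a retardation.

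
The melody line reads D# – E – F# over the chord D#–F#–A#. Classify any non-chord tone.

E is a passing tone.

The harmony at that moment is D# minor triad (D#, F#, A#); E is not a chord tone.
It is approached by step up from D# and left by step up to F#.
Step in, step out in the same direction — a passing tone.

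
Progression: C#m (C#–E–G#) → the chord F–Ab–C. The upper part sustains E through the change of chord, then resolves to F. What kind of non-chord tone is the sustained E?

E is a retardation.

The harmony at that moment is F minor triad (F, Ab, C); E is not a chord tone.
It is held over (the same pitch as the preceding E) and left by step up to F.
Held over from the previous chord and resolving up by step — a retardation.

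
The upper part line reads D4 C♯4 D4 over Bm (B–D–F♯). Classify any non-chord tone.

The harmony at that moment is B minor triad (B, D, F♯); C♯4 is not a chord tone.
It is approached by step down from D4 and left by step up to D4.
Step away and step back to the same note — a neighbor tone (lower neighbor).

C♯4 is a neighbor tone.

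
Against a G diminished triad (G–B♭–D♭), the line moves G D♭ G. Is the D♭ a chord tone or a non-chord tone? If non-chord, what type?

Chord tone (the fifth of G diminished triad).

G diminished triad contains G, B♭, D♭; D♭ is the fifth, so it is a chord tone.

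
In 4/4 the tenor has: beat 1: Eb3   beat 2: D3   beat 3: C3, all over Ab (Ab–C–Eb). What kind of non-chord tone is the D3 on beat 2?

Passing tone.

The harmony at that moment is Ab major triad (Ab, C, Eb); D3 is not a chord tone.
It is approached by step down from Eb3 and left by step down to C3.
Step in, step out in the same direction — a passing tone.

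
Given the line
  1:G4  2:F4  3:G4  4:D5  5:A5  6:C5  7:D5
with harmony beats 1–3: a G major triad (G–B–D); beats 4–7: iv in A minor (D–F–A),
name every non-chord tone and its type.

The harmony at that moment is G major triad (G, B, D); F4 is not a chord tone.
It is approached by step down from G4 and left by step up to G4.
Step away and step back to the same note — a neighbor tone (lower neighbor).
The harmony at that moment is D minor triad (D, F, A); C5 is not a chord tone.
It is approached by leap down from A5 and left by step up to D5.
Leap in, step out — an appoggiatura.

F4 (beat 2) — neighbor tone; C5 (beat 6) — appoggiatura.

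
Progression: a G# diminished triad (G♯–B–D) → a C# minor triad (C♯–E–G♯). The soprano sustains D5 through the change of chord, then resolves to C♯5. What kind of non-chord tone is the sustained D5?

D5 is a suspension.

The harmony at that moment is C♯ minor triad (C♯, E, G♯); D5 is not a chord tone.
It is held over (the same pitch as the preceding D5) and left by step down to C♯5.
Held over from the previous chord and resolving down by step — a suspension.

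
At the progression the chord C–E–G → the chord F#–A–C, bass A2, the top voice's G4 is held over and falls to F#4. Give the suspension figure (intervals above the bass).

7–6 suspension.

At the second chord the bass is A2. The suspended G4 lies a seventh above the bass; after resolving down by step to F#4, the interval above the bass becomes a sixth.
Suspension figures are named by those two intervals: 7–6.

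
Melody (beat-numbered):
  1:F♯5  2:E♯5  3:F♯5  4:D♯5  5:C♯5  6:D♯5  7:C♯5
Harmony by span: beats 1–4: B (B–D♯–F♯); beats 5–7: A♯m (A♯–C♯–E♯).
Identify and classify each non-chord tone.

The harmony at that moment is B major triad (B, D♯, F♯); E♯5 is not a chord tone.
It is approached by step down from F♯5 and left by step up to F♯5.
Step away and step back to the same note — a neighbor tone (lower neighbor).
The harmony at that moment is A♯ minor triad (A♯, C♯, E♯); D♯5 is not a chord tone.
It is approached by step up from C♯5 and left by step down to C♯5.
Step away and step back to the same note — a neighbor tone (upper neighbor).

E♯5 (beat 2) — neighbor tone; D♯5 (beat 6) — neighbor tone.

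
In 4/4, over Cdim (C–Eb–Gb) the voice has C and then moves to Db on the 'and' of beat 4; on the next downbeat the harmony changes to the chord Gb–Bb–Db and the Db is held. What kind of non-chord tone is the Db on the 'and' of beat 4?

Anticipation.

The harmony at that moment is C diminished triad (C, Eb, Gb); Db is not a chord tone.
It is approached by step up from C and then sustained as the same pitch into the next harmony.
Arriving early and becoming a chord tone when the harmony changes — an anticipation.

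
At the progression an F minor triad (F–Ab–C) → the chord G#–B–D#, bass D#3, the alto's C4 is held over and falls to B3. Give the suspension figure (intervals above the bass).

At the second chord the bass is D#3. The suspended C4 lies a seventh above the bass; after resolving down by step to B3, the interval above the bass becomes a sixth.
Suspension figures are named by those two intervals: 7–6.

7–6 suspension.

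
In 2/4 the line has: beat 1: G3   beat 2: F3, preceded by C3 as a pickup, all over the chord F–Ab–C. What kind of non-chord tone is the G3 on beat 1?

Appoggiatura.

The harmony at that moment is F minor triad (F, Ab, C); G3 is not a chord tone.
It is approached by leap up from C3 and left by step down to F3.
Leap in, step out, metrically accented — an appoggiatura.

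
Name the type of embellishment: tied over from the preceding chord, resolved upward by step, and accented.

Approach: by preparation — the pitch is first a chord tone, then held (tied or repeated) while the harmony changes under it. Departure: up by step. Metric position: strong.
A prepared dissonance that resolves upward by step — a retardation. (The same figure resolving downward would be a suspension.)

Retardation.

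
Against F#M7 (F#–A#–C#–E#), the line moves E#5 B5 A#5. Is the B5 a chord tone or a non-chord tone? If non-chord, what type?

Non-chord tone — an appoggiatura.

The harmony at that moment is F# major seventh chord (F#, A#, C#, E#); B5 is not a chord tone.
It is approached by leap up from E#5 and left by step down to A#5.
Leap in, step out — an appoggiatura.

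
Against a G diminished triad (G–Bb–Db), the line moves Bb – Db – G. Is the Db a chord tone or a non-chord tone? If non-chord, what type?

Chord tone (the fifth of G diminished triad).

G diminished triad contains G, Bb, Db; Db is the fifth, so it is a chord tone.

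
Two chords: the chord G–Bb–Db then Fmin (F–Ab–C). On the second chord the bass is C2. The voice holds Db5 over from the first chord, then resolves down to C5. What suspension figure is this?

At the second chord the bass is C2. The suspended Db5 lies a ninth above the bass; after resolving down by step to C5, the interval above the bass becomes an octave.
Suspension figures are named by those two intervals: 9–8.

9–8 suspension.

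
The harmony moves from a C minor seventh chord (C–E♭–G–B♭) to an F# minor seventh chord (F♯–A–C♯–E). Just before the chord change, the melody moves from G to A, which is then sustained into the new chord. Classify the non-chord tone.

The harmony at that moment is C minor seventh chord (C, E♭, G, B♭); A is not a chord tone.
It is approached by step up from G and then sustained as the same pitch into the next harmony.
Arriving early and becoming a chord tone when the harmony changes — an anticipation.

A is an anticipation.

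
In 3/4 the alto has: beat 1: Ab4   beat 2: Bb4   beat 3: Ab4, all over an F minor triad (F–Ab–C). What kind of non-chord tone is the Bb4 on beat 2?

Upper neighbor tone.

The harmony at that moment is F minor triad (F, Ab, C); Bb4 is not a chord tone.
It is approached by step up from Ab4 and left by step down to Ab4.
Step away and step back to the same note — a neighbor tone (upper neighbor).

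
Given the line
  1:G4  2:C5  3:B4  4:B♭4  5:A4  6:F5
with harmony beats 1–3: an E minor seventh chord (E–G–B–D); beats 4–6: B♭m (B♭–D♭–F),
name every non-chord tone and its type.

The harmony at that moment is E minor seventh chord (E, G, B, D); C5 is not a chord tone.
It is approached by leap up from G4 and left by step down to B4.
Leap in, step out — an appoggiatura.
The harmony at that moment is B♭ minor triad (B♭, D♭, F); A4 is not a chord tone.
It is approached by step down from B♭4 and left by leap up to F5.
Step in, leap out — an escape tone.

C5 (beat 2) — appoggiatura; A4 (beat 5) — escape tone.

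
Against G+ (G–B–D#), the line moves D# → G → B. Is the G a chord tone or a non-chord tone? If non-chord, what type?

Chord tone (the root of G augmented triad).

G augmented triad contains G, B, D#; G is the root, so it is a chord tone.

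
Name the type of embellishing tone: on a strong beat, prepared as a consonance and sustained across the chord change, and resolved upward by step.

Retardation.

Approach: by preparation — the pitch is first a chord tone, then held (tied or repeated) while the harmony changes under it. Departure: up by step. Metric position: strong.
A prepared dissonance that resolves upward by step — a retardation. (The same figure resolving downward would be a suspension.)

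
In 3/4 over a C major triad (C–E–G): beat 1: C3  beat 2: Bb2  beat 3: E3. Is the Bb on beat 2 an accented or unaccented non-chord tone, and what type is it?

The harmony at that moment is C major triad (C, E, G); Bb2 is not a chord tone.
It is approached by step down from C3 and left by leap up to E3.
Step in, leap out — an escape tone.
It falls on a weak beat, so it is unaccented.

Unaccented escape tone.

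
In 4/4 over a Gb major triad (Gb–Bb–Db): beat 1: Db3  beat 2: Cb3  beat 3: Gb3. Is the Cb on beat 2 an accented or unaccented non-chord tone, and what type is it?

The harmony at that moment is Gb major triad (Gb, Bb, Db); Cb3 is not a chord tone.
It is approached by step down from Db3 and left by leap up to Gb3.
Step in, leap out — an escape tone.
It falls on a weak beat, so it is unaccented.

Unaccented escape tone.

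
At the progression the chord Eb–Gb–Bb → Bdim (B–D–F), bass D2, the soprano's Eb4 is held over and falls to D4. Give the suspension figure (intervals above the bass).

9–8 suspension.

At the second chord the bass is D2. The suspended Eb4 lies a ninth above the bass; after resolving down by step to D4, the interval above the bass becomes an octave.
Suspension figures are named by those two intervals: 9–8.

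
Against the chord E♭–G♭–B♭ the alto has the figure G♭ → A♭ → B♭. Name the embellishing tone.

A♭ is a passing tone.

The harmony at that moment is E♭ minor triad (E♭, G♭, B♭); A♭ is not a chord tone.
It is approached by step up from G♭ and left by step up to B♭.
Step in, step out in the same direction — a passing tone.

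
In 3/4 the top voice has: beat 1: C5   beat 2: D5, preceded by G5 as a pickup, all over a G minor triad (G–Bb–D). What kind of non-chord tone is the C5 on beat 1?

The harmony at that moment is G minor triad (G, Bb, D); C5 is not a chord tone.
It is approached by leap down from G5 and left by step up to D5.
Leap in, step out, metrically accented — an appoggiatura.

Appoggiatura.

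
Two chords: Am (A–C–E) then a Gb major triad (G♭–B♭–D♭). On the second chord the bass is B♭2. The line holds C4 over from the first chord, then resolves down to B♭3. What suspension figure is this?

At the second chord the bass is B♭2. The suspended C4 lies a ninth above the bass; after resolving down by step to B♭3, the interval above the bass becomes an octave.
Suspension figures are named by those two intervals: 9–8.

9–8 suspension.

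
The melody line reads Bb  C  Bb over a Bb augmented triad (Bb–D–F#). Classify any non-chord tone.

C is a neighbor tone.

The harmony at that moment is Bb augmented triad (Bb, D, F#); C is not a chord tone.
It is approached by step up from Bb and left by step down to Bb.
Step away and step back to the same note — a neighbor tone (upper neighbor).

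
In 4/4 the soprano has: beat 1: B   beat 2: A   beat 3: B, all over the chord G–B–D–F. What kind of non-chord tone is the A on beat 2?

The harmony at that moment is G dominant seventh chord (G, B, D, F); A is not a chord tone.
It is approached by step down from B and left by step up to B.
Step away and step back to the same note — a neighbor tone (lower neighbor).

Lower neighbor tone.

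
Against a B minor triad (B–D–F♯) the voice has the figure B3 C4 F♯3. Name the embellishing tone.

C4 is an escape tone.

The harmony at that moment is B minor triad (B, D, F♯); C4 is not a chord tone.
It is approached by step up from B3 and left by leap down to F♯3.
Step in, leap out — an escape tone.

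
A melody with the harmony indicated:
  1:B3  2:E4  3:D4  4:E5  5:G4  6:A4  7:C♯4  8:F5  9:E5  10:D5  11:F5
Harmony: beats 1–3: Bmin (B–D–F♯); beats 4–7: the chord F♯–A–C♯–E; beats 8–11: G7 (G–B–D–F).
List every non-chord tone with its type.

The harmony at that moment is B minor triad (B, D, F♯); E4 is not a chord tone.
It is approached by leap up from B3 and left by step down to D4.
Leap in, step out — an appoggiatura.
The harmony at that moment is F♯ minor seventh chord (F♯, A, C♯, E); G4 is not a chord tone.
It is approached by leap down from E5 and left by step up to A4.
Leap in, step out — an appoggiatura.
The harmony at that moment is G dominant seventh chord (G, B, D, F); E5 is not a chord tone.
It is approached by step down from F5 and left by step down to D5.
Step in, step out in the same direction — a passing tone.

E4 (beat 2) — appoggiatura; G4 (beat 5) — appoggiatura; E5 (beat 9) — passing tone.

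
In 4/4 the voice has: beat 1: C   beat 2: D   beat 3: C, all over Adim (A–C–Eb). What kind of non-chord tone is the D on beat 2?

The harmony at that moment is A diminished triad (A, C, Eb); D is not a chord tone.
It is approached by step up from C and left by step down to C.
Step away and step back to the same note — a neighbor tone (upper neighbor).

Upper neighbor tone.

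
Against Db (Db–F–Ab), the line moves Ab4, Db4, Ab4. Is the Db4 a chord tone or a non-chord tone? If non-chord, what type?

Chord tone (the root of Db major triad).

Db major triad contains Db, F, Ab; Db is the root, so it is a chord tone.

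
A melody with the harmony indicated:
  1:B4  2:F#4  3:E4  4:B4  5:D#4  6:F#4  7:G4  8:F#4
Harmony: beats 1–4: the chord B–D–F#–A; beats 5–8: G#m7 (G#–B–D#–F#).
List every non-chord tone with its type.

E4 (beat 3) — escape tone; G4 (beat 7) — neighbor tone.

The harmony at that moment is B minor seventh chord (B, D, F#, A); E4 is not a chord tone.
It is approached by step down from F#4 and left by leap up to B4.
Step in, leap out — an escape tone.
The harmony at that moment is G# minor seventh chord (G#, B, D#, F#); G4 is not a chord tone.
It is approached by step up from F#4 and left by step down to F#4.
Step away and step back to the same note — a neighbor tone (upper neighbor).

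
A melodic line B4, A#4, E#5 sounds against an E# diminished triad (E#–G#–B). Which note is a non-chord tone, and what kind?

A#4 is an escape tone.

The harmony at that moment is E# diminished triad (E#, G#, B); A#4 is not a chord tone.
It is approached by step down from B4 and left by leap up to E#5.
Step in, leap out — an escape tone.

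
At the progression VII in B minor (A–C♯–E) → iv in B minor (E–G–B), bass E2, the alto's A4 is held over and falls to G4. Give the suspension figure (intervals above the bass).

4–3 suspension.

At the second chord the bass is E2. The suspended A4 lies a fourth above the bass; after resolving down by step to G4, the interval above the bass becomes a third.
Suspension figures are named by those two intervals: 4–3.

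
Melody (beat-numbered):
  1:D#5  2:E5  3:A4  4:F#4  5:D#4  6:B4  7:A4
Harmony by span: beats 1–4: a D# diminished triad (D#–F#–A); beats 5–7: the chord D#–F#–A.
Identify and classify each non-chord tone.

E5 (beat 2) — escape tone; B4 (beat 6) — appoggiatura.

The harmony at that moment is D# diminished triad (D#, F#, A); E5 is not a chord tone.
It is approached by step up from D#5 and left by leap down to A4.
Step in, leap out — an escape tone.
The harmony at that moment is D# diminished triad (D#, F#, A); B4 is not a chord tone.
It is approached by leap up from D#4 and left by step down to A4.
Leap in, step out — an appoggiatura.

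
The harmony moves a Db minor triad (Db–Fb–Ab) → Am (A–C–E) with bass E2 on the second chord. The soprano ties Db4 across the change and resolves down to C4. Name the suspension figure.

At the second chord the bass is E2. The suspended Db4 lies a seventh above the bass; after resolving down by step to C4, the interval above the bass becomes a sixth.
Suspension figures are named by those two intervals: 7–6.

7–6 suspension.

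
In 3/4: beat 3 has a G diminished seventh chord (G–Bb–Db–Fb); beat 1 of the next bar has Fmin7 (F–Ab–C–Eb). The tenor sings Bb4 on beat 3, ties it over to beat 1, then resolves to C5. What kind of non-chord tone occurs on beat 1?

Retardation.

The harmony at that moment is F minor seventh chord (F, Ab, C, Eb); Bb4 is not a chord tone.
It is held over (the same pitch as the preceding Bb4) and left by step up to C5.
Held over from the previous chord and resolving up by step — a retardation.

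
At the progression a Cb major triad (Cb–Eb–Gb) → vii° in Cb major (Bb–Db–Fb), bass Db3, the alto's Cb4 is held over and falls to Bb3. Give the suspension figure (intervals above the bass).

At the second chord the bass is Db3. The suspended Cb4 lies a seventh above the bass; after resolving down by step to Bb3, the interval above the bass becomes a sixth.
Suspension figures are named by those two intervals: 7–6.

7–6 suspension.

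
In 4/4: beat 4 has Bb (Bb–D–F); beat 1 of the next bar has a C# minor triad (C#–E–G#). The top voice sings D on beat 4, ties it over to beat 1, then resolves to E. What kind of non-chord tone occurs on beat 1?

The harmony at that moment is C# minor triad (C#, E, G#); D is not a chord tone.
It is held over (the same pitch as the preceding D) and left by step up to E.
Held over from the previous chord and resolving up by step — a retardation.

Retardation.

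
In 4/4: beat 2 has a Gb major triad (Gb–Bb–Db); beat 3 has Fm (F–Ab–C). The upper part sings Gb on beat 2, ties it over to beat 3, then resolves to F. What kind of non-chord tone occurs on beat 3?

Suspension.

The harmony at that moment is F minor triad (F, Ab, C); Gb is not a chord tone.
It is held over (the same pitch as the preceding Gb) and left by step down to F.
Held over from the previous chord and resolving down by step — a suspension.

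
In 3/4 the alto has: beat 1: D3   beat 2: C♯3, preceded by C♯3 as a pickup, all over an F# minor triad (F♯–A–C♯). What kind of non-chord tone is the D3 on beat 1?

The harmony at that moment is F♯ minor triad (F♯, A, C♯); D3 is not a chord tone.
It is approached by step up from C♯3 and left by step down to C♯3.
Step away and step back to the same note — a neighbor tone (upper neighbor).

Upper neighbor tone.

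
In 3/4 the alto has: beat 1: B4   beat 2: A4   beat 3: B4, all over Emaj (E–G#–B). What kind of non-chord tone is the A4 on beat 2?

Lower neighbor tone.

The harmony at that moment is E major triad (E, G#, B); A4 is not a chord tone.
It is approached by step down from B4 and left by step up to B4.
Step away and step back to the same note — a neighbor tone (lower neighbor).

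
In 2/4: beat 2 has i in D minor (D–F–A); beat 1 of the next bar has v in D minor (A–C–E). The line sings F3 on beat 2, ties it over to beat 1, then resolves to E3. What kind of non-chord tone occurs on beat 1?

The harmony at that moment is A minor triad (A, C, E); F3 is not a chord tone.
It is held over (the same pitch as the preceding F3) and left by step down to E3.
Held over from the previous chord and resolving down by step — a suspension.

Suspension.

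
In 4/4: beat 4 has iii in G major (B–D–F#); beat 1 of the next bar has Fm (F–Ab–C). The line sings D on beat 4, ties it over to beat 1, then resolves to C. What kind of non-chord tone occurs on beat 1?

Suspension.

The harmony at that moment is F minor triad (F, Ab, C); D is not a chord tone.
It is held over (the same pitch as the preceding D) and left by step down to C.
Held over from the previous chord and resolving down by step — a suspension.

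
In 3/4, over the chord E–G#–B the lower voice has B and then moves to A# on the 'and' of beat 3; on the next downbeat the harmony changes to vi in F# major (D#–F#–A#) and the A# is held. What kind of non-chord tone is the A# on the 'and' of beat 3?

The harmony at that moment is E major triad (E, G#, B); A# is not a chord tone.
It is approached by step down from B and then sustained as the same pitch into the next harmony.
Arriving early and becoming a chord tone when the harmony changes — an anticipation.

Anticipation.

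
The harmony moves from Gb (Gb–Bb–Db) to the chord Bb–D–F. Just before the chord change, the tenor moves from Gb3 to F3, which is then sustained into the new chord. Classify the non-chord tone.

The harmony at that moment is Gb major triad (Gb, Bb, Db); F3 is not a chord tone.
It is approached by step down from Gb3 and then sustained as the same pitch into the next harmony.
Arriving early and becoming a chord tone when the harmony changes — an anticipation.

F3 is an anticipation.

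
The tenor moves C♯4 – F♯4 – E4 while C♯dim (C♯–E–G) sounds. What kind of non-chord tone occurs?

The harmony at that moment is C♯ diminished triad (C♯, E, G); F♯4 is not a chord tone.
It is approached by leap up from C♯4 and left by step down to E4.
Leap in, step out — an appoggiatura.

F♯4 is an appoggiatura.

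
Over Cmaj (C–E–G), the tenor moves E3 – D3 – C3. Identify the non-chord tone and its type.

D3 is a passing tone.

The harmony at that moment is C major triad (C, E, G); D3 is not a chord tone.
It is approached by step down from E3 and left by step down to C3.
Step in, step out in the same direction — a passing tone.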